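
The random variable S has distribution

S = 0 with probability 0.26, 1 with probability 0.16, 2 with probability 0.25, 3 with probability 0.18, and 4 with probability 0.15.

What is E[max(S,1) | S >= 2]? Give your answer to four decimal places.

P(S >= 2) = 0.25 + 0.18 + 0.15 = 0.58.
E[max(S,1) | S >= 2] = [2·0.25 + 3·0.18 + 4·0.15] / 0.58
 = 1.64 / 0.58
 = 82/29

2.8276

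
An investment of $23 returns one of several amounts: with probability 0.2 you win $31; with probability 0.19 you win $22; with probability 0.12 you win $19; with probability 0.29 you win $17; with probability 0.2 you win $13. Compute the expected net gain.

E[payout] = 31·0.2 + 22·0.19 + 19·0.12 + 17·0.29 + 13·0.2
 = 6.2 + 4.18 + 2.28 + 4.93 + 2.6
 = 20.19
Net = 20.19 - 23 = -2.81

-2.81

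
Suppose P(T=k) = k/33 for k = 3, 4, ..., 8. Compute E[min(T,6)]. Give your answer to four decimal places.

E[min(T,6)] = Σ min(t,6)·P(T=t)
 = 3·1/11 + 4·4/33 + 5·5/33 + 6·2/11 + 6·7/33 + 6·8/33
 = 3/11 + 16/33 + 25/33 + 12/11 + 14/11 + 16/11
 = 16/3

5.3333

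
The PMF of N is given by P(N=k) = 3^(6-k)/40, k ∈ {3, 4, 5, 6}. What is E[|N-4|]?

E[|N-4|] = Σ |n-4|·P(N=n)
 = 1·27/40 + 0·9/40 + 1·3/40 + 2·1/40
 = 27/40 + 0 + 3/40 + 1/20
 = 4/5

0.8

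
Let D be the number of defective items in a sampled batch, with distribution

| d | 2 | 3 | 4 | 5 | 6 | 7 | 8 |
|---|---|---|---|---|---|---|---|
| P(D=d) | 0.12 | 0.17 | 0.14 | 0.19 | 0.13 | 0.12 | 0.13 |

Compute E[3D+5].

19.76

E[3D+5] = Σ (3d+5)·P(D=d)
 = 11·0.12 + 14·0.17 + 17·0.14 + 20·0.19 + 23·0.13 + 26·0.12 + 29·0.13
 = 1.32 + 2.38 + 2.38 + 3.8 + 2.99 + 3.12 + 3.77
 = 19.76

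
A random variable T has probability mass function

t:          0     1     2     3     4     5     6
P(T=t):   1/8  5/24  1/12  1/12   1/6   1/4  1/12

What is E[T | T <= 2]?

P(T <= 2) = 1/8 + 5/24 + 1/12 = 5/12.
E[T | T <= 2] = [0·1/8 + 1·5/24 + 2·1/12] / (5/12)
 = 3/8 / (5/12)
 = 9/10

0.9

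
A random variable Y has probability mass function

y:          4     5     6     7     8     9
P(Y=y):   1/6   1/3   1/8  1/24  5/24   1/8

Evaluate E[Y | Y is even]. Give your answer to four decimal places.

P(Y is even) = 1/6 + 1/8 + 5/24 = 1/2.
E[Y | Y is even] = [4·1/6 + 6·1/8 + 8·5/24] / (1/2)
 = 37/12 / (1/2)
 = 37/6

6.1667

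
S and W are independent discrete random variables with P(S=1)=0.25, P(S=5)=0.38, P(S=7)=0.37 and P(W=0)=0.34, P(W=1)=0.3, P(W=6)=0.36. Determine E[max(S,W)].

5.3268

E[max(S,W)] = Σ_s Σ_w max(s,w) · P(S=s)P(W=w)
 = 1·0.085 + 1·0.075 + 6·0.09 + 5·0.1292 + 5·0.114 + 6·0.1368 + 7·0.1258 + 7·0.111 + 7·0.1332
 = 0.085 + 0.075 + 0.54 + 0.646 + 0.57 + 0.8208 + 0.8806 + 0.777 + 0.9324
 = 5.3268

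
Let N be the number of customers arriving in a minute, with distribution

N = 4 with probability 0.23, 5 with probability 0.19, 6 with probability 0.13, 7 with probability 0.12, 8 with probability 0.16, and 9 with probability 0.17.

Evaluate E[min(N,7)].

5.8

E[min(N,7)] = Σ min(n,7)·P(N=n)
 = 4·0.23 + 5·0.19 + 6·0.13 + 7·0.12 + 7·0.16 + 7·0.17
 = 0.92 + 0.95 + 0.78 + 0.84 + 1.12 + 1.19
 = 5.8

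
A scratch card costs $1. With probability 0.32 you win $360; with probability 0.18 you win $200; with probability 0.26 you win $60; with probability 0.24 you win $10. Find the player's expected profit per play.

168.2

E[payout] = 360·0.32 + 200·0.18 + 60·0.26 + 10·0.24
 = 115.2 + 36 + 15.6 + 2.4
 = 169.2
Net = 169.2 - 1 = 168.2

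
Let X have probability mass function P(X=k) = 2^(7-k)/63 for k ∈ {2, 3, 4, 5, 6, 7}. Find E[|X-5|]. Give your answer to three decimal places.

E[|X-5|] = Σ |x-5|·P(X=x)
 = 3·32/63 + 2·16/63 + 1·8/63 + 0·4/63 + 1·2/63 + 2·1/63
 = 32/21 + 32/63 + 8/63 + 0 + 2/63 + 2/63
 = 20/9

2.222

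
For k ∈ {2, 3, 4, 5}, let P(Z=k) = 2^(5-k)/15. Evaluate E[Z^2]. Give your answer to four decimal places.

8.3333

E[Z^2] = Σ z^2·P(Z=z)
 = 4·8/15 + 9·4/15 + 16·2/15 + 25·1/15
 = 32/15 + 12/5 + 32/15 + 5/3
 = 25/3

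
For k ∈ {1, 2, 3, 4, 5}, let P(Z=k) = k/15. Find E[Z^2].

15

E[Z^2] = Σ z^2·P(Z=z)
 = 1·1/15 + 4·2/15 + 9·1/5 + 16·4/15 + 25·1/3
 = 1/15 + 8/15 + 9/5 + 64/15 + 25/3
 = 15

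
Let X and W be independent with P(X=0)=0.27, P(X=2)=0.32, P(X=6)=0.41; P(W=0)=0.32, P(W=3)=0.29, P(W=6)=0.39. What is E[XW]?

9.951

E[XW] = Σ_x Σ_w xw · P(X=x)P(W=w)
 = 0·0.0864 + 0·0.0783 + 0·0.1053 + 0·0.1024 + 6·0.0928 + 12·0.1248 + 0·0.1312 + 18·0.1189 + 36·0.1599
 = 0 + 0 + 0 + 0 + 0.5568 + 1.4976 + 0 + 2.1402 + 5.7564
 = 9.951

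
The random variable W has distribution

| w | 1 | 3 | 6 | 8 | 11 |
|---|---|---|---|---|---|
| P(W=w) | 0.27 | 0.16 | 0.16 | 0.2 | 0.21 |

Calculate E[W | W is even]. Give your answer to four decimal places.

P(W is even) = 0.16 + 0.2 = 0.36.
E[W | W is even] = [6·0.16 + 8·0.2] / 0.36
 = 2.56 / 0.36
 = 64/9

7.1111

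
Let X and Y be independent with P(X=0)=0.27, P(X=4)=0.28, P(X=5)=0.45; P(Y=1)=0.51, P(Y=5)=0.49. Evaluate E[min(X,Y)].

2.0236

E[min(X,Y)] = Σ_x Σ_y min(x,y) · P(X=x)P(Y=y)
 = 0·0.1377 + 0·0.1323 + 1·0.1428 + 4·0.1372 + 1·0.2295 + 5·0.2205
 = 0 + 0 + 0.1428 + 0.5488 + 0.2295 + 1.1025
 = 2.0236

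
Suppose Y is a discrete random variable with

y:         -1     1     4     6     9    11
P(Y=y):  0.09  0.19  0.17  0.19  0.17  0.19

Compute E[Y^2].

46.6

E[Y^2] = Σ y^2·P(Y=y)
 = 1·0.09 + 1·0.19 + 16·0.17 + 36·0.19 + 81·0.17 + 121·0.19
 = 0.09 + 0.19 + 2.72 + 6.84 + 13.77 + 22.99
 = 46.6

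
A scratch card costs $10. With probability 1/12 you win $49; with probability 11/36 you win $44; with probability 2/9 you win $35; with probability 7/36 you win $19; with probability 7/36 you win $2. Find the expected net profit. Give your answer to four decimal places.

E[payout] = 49·1/12 + 44·11/36 + 35·2/9 + 19·7/36 + 2·7/36
 = 49/12 + 121/9 + 70/9 + 133/36 + 7/18
 = 529/18
Net = 529/18 - 10 = 349/18

19.3889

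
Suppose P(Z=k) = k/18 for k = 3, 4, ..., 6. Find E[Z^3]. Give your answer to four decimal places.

125.4444

E[Z^3] = Σ z^3·P(Z=z)
 = 27·1/6 + 64·2/9 + 125·5/18 + 216·1/3
 = 9/2 + 128/9 + 625/18 + 72
 = 1129/9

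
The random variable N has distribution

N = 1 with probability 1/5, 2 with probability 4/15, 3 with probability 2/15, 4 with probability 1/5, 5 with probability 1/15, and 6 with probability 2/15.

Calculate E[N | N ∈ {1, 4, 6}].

P(N ∈ {1, 4, 6}) = 1/5 + 1/5 + 2/15 = 8/15.
E[N | N ∈ {1, 4, 6}] = [1·1/5 + 4·1/5 + 6·2/15] / (8/15)
 = 9/5 / (8/15)
 = 27/8

3.375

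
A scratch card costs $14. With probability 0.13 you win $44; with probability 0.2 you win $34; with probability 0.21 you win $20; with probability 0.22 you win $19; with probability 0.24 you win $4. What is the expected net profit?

E[payout] = 44·0.13 + 34·0.2 + 20·0.21 + 19·0.22 + 4·0.24
 = 5.72 + 6.8 + 4.2 + 4.18 + 0.96
 = 21.86
Net = 21.86 - 14 = 7.86

7.86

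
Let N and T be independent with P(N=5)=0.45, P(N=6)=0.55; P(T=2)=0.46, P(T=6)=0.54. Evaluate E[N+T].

9.71

E[N+T] = Σ_n Σ_t (n+t) · P(N=n)P(T=t)
 = 7·0.207 + 11·0.243 + 8·0.253 + 12·0.297
 = 1.449 + 2.673 + 2.024 + 3.564
 = 9.71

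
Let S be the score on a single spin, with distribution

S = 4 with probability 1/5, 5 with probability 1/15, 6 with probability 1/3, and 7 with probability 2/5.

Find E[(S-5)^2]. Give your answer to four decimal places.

E[(S-5)^2] = Σ (s-5)^2·P(S=s)
 = 1·1/5 + 0·1/15 + 1·1/3 + 4·2/5
 = 1/5 + 0 + 1/3 + 8/5
 = 32/15

2.1333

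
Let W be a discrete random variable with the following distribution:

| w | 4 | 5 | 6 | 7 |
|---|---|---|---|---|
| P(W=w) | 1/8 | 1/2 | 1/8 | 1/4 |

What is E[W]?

5.5

E[W] = Σ w·P(W=w)
 = 4·1/8 + 5·1/2 + 6·1/8 + 7·1/4
 = 1/2 + 5/2 + 3/4 + 7/4
 = 11/2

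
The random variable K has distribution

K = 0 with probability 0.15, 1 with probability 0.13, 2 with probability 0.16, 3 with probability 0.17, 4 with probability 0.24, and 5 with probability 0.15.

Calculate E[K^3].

E[K^3] = Σ k^3·P(K=k)
 = 0·0.15 + 1·0.13 + 8·0.16 + 27·0.17 + 64·0.24 + 125·0.15
 = 0 + 0.13 + 1.28 + 4.59 + 15.36 + 18.75
 = 40.11

40.11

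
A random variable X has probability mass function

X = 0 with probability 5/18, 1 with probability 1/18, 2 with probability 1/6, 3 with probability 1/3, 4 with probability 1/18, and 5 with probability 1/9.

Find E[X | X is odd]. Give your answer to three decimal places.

P(X is odd) = 1/18 + 1/3 + 1/9 = 1/2.
E[X | X is odd] = [1·1/18 + 3·1/3 + 5·1/9] / (1/2)
 = 29/18 / (1/2)
 = 29/9

3.222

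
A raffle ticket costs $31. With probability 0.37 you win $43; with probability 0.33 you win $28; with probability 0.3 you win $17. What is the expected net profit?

E[payout] = 43·0.37 + 28·0.33 + 17·0.3
 = 15.91 + 9.24 + 5.1
 = 30.25
Net = 30.25 - 31 = -0.75

-0.75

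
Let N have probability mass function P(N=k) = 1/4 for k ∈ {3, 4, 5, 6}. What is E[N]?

E[N] = Σ n·P(N=n)
 = 3·1/4 + 4·1/4 + 5·1/4 + 6·1/4
 = 3/4 + 1 + 5/4 + 3/2
 = 9/2

4.5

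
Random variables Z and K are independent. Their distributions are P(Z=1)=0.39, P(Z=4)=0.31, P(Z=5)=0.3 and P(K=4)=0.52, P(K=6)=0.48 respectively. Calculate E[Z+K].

E[Z+K] = Σ_z Σ_k (z+k) · P(Z=z)P(K=k)
 = 5·0.2028 + 7·0.1872 + 8·0.1612 + 10·0.1488 + 9·0.156 + 11·0.144
 = 1.014 + 1.3104 + 1.2896 + 1.488 + 1.404 + 1.584
 = 8.09

8.09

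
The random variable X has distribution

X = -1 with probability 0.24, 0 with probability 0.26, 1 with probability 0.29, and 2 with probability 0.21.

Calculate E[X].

E[X] = Σ x·P(X=x)
 = (-1)·0.24 + 0·0.26 + 1·0.29 + 2·0.21
 = (-0.24) + 0 + 0.29 + 0.42
 = 0.47

0.47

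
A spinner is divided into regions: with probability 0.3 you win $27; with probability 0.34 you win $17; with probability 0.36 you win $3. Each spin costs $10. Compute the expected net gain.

4.96

E[payout] = 27·0.3 + 17·0.34 + 3·0.36
 = 8.1 + 5.78 + 1.08
 = 14.96
Net = 14.96 - 10 = 4.96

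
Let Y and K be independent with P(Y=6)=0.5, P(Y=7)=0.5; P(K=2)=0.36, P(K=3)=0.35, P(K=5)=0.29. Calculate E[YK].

20.93

E[YK] = Σ_y Σ_k yk · P(Y=y)P(K=k)
 = 12·0.18 + 18·0.175 + 30·0.145 + 14·0.18 + 21·0.175 + 35·0.145
 = 2.16 + 3.15 + 4.35 + 2.52 + 3.675 + 5.075
 = 20.93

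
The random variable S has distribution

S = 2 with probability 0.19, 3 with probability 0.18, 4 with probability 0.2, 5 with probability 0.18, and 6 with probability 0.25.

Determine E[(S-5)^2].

2.88

E[(S-5)^2] = Σ (s-5)^2·P(S=s)
 = 9·0.19 + 4·0.18 + 1·0.2 + 0·0.18 + 1·0.25
 = 1.71 + 0.72 + 0.2 + 0 + 0.25
 = 2.88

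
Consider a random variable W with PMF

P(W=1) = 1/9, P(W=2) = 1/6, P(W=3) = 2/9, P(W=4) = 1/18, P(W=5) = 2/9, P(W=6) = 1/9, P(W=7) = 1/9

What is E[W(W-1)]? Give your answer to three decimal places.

E[W(W-1)] = Σ w(w-1)·P(W=w)
 = 0·1/9 + 2·1/6 + 6·2/9 + 12·1/18 + 20·2/9 + 30·1/9 + 42·1/9
 = 0 + 1/3 + 4/3 + 2/3 + 40/9 + 10/3 + 14/3
 = 133/9

14.778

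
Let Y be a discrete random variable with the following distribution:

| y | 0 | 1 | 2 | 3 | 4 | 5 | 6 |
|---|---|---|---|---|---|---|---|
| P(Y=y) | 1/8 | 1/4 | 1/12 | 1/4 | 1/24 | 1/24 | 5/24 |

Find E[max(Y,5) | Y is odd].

5

P(Y is odd) = 1/4 + 1/4 + 1/24 = 13/24.
E[max(Y,5) | Y is odd] = [5·1/4 + 5·1/4 + 5·1/24] / (13/24)
 = 65/24 / (13/24)
 = 5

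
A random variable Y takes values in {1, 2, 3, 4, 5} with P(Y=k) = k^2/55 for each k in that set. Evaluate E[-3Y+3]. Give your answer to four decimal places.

-9.2727

E[-3Y+3] = Σ (-3y+3)·P(Y=y)
 = 0·1/55 + (-3)·4/55 + (-6)·9/55 + (-9)·16/55 + (-12)·5/11
 = 0 + (-12/55) + (-54/55) + (-144/55) + (-60/11)
 = -102/11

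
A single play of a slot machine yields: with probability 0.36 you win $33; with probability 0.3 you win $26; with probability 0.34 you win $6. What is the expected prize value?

E[payout] = 33·0.36 + 26·0.3 + 6·0.34
 = 11.88 + 7.8 + 2.04
 = 21.72

21.72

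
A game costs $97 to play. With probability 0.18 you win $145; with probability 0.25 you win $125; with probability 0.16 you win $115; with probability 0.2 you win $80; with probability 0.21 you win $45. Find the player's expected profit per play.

4.2

E[payout] = 145·0.18 + 125·0.25 + 115·0.16 + 80·0.2 + 45·0.21
 = 26.1 + 31.25 + 18.4 + 16 + 9.45
 = 101.2
Net = 101.2 - 97 = 4.2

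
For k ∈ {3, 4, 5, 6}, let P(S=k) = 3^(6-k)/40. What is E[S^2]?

12.45

E[S^2] = Σ s^2·P(S=s)
 = 9·27/40 + 16·9/40 + 25·3/40 + 36·1/40
 = 243/40 + 18/5 + 15/8 + 9/10
 = 249/20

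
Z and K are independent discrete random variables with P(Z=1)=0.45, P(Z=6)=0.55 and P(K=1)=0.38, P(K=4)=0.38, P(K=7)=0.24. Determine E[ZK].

13.425

E[ZK] = Σ_z Σ_k zk · P(Z=z)P(K=k)
 = 1·0.171 + 4·0.171 + 7·0.108 + 6·0.209 + 24·0.209 + 42·0.132
 = 0.171 + 0.684 + 0.756 + 1.254 + 5.016 + 5.544
 = 13.425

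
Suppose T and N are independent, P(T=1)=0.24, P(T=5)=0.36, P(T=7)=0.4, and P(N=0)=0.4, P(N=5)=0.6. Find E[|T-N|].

E[|T-N|] = Σ_t Σ_n |t-n| · P(T=t)P(N=n)
 = 1·0.096 + 4·0.144 + 5·0.144 + 0·0.216 + 7·0.16 + 2·0.24
 = 0.096 + 0.576 + 0.72 + 0 + 1.12 + 0.48
 = 2.992

2.992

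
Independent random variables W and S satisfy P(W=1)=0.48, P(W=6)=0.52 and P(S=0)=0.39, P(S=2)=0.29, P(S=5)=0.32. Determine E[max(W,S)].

E[max(W,S)] = Σ_w Σ_s max(w,s) · P(W=w)P(S=s)
 = 1·0.1872 + 2·0.1392 + 5·0.1536 + 6·0.2028 + 6·0.1508 + 6·0.1664
 = 0.1872 + 0.2784 + 0.768 + 1.2168 + 0.9048 + 0.9984
 = 4.3536

4.3536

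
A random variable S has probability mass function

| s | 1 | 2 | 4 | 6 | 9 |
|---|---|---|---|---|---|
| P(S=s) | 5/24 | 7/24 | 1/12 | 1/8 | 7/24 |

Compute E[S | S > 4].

8.1

P(S > 4) = 1/8 + 7/24 = 5/12.
E[S | S > 4] = [6·1/8 + 9·7/24] / (5/12)
 = 27/8 / (5/12)
 = 81/10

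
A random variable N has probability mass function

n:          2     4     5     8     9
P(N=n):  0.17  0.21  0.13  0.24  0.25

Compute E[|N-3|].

E[|N-3|] = Σ |n-3|·P(N=n)
 = 1·0.17 + 1·0.21 + 2·0.13 + 5·0.24 + 6·0.25
 = 0.17 + 0.21 + 0.26 + 1.2 + 1.5
 = 3.34

3.34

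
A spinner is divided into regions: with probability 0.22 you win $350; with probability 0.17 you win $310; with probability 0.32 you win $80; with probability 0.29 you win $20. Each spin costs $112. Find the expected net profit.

E[payout] = 350·0.22 + 310·0.17 + 80·0.32 + 20·0.29
 = 77 + 52.7 + 25.6 + 5.8
 = 161.1
Net = 161.1 - 112 = 49.1

49.1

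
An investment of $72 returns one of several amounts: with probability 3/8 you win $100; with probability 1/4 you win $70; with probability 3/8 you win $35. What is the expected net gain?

-3.875

E[payout] = 100·3/8 + 70·1/4 + 35·3/8
 = 75/2 + 35/2 + 105/8
 = 545/8
Net = 545/8 - 72 = -31/8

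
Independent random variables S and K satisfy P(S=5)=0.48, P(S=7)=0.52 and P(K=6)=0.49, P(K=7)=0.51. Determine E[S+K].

E[S+K] = Σ_s Σ_k (s+k) · P(S=s)P(K=k)
 = 11·0.2352 + 12·0.2448 + 13·0.2548 + 14·0.2652
 = 2.5872 + 2.9376 + 3.3124 + 3.7128
 = 12.55

12.55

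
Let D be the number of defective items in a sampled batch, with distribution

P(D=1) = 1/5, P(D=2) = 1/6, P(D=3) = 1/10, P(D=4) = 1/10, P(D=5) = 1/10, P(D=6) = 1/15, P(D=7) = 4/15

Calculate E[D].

E[D] = Σ d·P(D=d)
 = 1·1/5 + 2·1/6 + 3·1/10 + 4·1/10 + 5·1/10 + 6·1/15 + 7·4/15
 = 1/5 + 1/3 + 3/10 + 2/5 + 1/2 + 2/5 + 28/15
 = 4

4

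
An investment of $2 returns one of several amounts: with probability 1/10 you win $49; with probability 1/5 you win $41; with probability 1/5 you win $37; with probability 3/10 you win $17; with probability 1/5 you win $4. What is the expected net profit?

E[payout] = 49·1/10 + 41·1/5 + 37·1/5 + 17·3/10 + 4·1/5
 = 49/10 + 41/5 + 37/5 + 51/10 + 4/5
 = 132/5
Net = 132/5 - 2 = 122/5

24.4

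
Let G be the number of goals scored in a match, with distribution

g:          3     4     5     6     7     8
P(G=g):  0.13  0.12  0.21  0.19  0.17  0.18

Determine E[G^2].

E[G^2] = Σ g^2·P(G=g)
 = 9·0.13 + 16·0.12 + 25·0.21 + 36·0.19 + 49·0.17 + 64·0.18
 = 1.17 + 1.92 + 5.25 + 6.84 + 8.33 + 11.52
 = 35.03

35.03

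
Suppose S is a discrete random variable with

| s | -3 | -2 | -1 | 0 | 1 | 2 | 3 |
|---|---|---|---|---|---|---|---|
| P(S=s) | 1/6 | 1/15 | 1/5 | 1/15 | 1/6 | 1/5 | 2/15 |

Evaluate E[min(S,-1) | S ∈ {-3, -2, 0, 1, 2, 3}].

-1.5

P(S ∈ {-3, -2, 0, 1, 2, 3}) = 1/6 + 1/15 + 1/15 + 1/6 + 1/5 + 2/15 = 4/5.
E[min(S,-1) | S ∈ {-3, -2, 0, 1, 2, 3}] = [(-3)·1/6 + (-2)·1/15 + (-1)·1/15 + (-1)·1/6 + (-1)·1/5 + (-1)·2/15] / (4/5)
 = -6/5 / (4/5)
 = -3/2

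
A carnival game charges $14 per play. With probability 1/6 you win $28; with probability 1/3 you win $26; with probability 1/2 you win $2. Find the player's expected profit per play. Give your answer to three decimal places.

E[payout] = 28·1/6 + 26·1/3 + 2·1/2
 = 14/3 + 26/3 + 1
 = 43/3
Net = 43/3 - 14 = 1/3

0.333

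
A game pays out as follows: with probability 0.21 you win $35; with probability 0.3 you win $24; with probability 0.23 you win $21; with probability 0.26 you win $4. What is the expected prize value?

20.42

E[payout] = 35·0.21 + 24·0.3 + 21·0.23 + 4·0.26
 = 7.35 + 7.2 + 4.83 + 1.04
 = 20.42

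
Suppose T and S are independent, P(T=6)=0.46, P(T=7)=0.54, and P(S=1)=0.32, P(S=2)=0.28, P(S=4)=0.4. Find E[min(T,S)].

2.48

E[min(T,S)] = Σ_t Σ_s min(t,s) · P(T=t)P(S=s)
 = 1·0.1472 + 2·0.1288 + 4·0.184 + 1·0.1728 + 2·0.1512 + 4·0.216
 = 0.1472 + 0.2576 + 0.736 + 0.1728 + 0.3024 + 0.864
 = 2.48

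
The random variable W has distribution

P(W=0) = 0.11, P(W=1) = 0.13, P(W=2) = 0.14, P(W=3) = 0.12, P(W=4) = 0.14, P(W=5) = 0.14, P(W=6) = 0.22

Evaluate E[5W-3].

13.75

E[5W-3] = Σ (5w-3)·P(W=w)
 = (-3)·0.11 + 2·0.13 + 7·0.14 + 12·0.12 + 17·0.14 + 22·0.14 + 27·0.22
 = (-0.33) + 0.26 + 0.98 + 1.44 + 2.38 + 3.08 + 5.94
 = 13.75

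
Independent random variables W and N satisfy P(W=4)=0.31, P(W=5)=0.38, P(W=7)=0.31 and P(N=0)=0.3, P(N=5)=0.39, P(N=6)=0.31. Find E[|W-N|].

E[|W-N|] = Σ_w Σ_n |w-n| · P(W=w)P(N=n)
 = 4·0.093 + 1·0.1209 + 2·0.0961 + 5·0.114 + 0·0.1482 + 1·0.1178 + 7·0.093 + 2·0.1209 + 1·0.0961
 = 0.372 + 0.1209 + 0.1922 + 0.57 + 0 + 0.1178 + 0.651 + 0.2418 + 0.0961
 = 2.3618

2.3618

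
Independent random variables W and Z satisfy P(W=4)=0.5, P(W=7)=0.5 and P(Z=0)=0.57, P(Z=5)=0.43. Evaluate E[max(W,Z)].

E[max(W,Z)] = Σ_w Σ_z max(w,z) · P(W=w)P(Z=z)
 = 4·0.285 + 5·0.215 + 7·0.285 + 7·0.215
 = 1.14 + 1.075 + 1.995 + 1.505
 = 5.715

5.715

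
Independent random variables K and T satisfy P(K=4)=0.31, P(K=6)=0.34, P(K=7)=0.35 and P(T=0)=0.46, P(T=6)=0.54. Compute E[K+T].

E[K+T] = Σ_k Σ_t (k+t) · P(K=k)P(T=t)
 = 4·0.1426 + 10·0.1674 + 6·0.1564 + 12·0.1836 + 7·0.161 + 13·0.189
 = 0.5704 + 1.674 + 0.9384 + 2.2032 + 1.127 + 2.457
 = 8.97

8.97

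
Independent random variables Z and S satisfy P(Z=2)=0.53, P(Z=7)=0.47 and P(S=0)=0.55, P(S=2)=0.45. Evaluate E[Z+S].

5.25

E[Z+S] = Σ_z Σ_s (z+s) · P(Z=z)P(S=s)
 = 2·0.2915 + 4·0.2385 + 7·0.2585 + 9·0.2115
 = 0.583 + 0.954 + 1.8095 + 1.9035
 = 5.25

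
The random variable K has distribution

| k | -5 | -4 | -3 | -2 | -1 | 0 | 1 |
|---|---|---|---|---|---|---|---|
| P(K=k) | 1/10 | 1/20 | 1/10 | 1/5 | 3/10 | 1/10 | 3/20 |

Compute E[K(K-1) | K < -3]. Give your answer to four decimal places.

26.6667

P(K < -3) = 1/10 + 1/20 = 3/20.
E[K(K-1) | K < -3] = [30·1/10 + 20·1/20] / (3/20)
 = 4 / (3/20)
 = 80/3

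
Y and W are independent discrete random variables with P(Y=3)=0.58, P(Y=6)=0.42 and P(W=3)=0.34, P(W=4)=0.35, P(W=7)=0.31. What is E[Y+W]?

E[Y+W] = Σ_y Σ_w (y+w) · P(Y=y)P(W=w)
 = 6·0.1972 + 7·0.203 + 10·0.1798 + 9·0.1428 + 10·0.147 + 13·0.1302
 = 1.1832 + 1.421 + 1.798 + 1.2852 + 1.47 + 1.6926
 = 8.85

8.85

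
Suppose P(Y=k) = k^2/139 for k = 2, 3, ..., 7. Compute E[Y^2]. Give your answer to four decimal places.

33.6331

E[Y^2] = Σ y^2·P(Y=y)
 = 4·4/139 + 9·9/139 + 16·16/139 + 25·25/139 + 36·36/139 + 49·49/139
 = 16/139 + 81/139 + 256/139 + 625/139 + 1296/139 + 2401/139
 = 4675/139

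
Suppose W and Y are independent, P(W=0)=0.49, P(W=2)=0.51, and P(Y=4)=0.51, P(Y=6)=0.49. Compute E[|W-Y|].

E[|W-Y|] = Σ_w Σ_y |w-y| · P(W=w)P(Y=y)
 = 4·0.2499 + 6·0.2401 + 2·0.2601 + 4·0.2499
 = 0.9996 + 1.4406 + 0.5202 + 0.9996
 = 3.96

3.96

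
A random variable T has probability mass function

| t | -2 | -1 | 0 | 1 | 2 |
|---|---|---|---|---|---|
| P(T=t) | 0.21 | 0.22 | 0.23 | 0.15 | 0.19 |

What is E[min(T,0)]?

-0.64

E[min(T,0)] = Σ min(t,0)·P(T=t)
 = (-2)·0.21 + (-1)·0.22 + 0·0.23 + 0·0.15 + 0·0.19
 = (-0.42) + (-0.22) + 0 + 0 + 0
 = -0.64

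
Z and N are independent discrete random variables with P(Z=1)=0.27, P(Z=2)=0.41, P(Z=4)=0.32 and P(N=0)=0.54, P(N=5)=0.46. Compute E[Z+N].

E[Z+N] = Σ_z Σ_n (z+n) · P(Z=z)P(N=n)
 = 1·0.1458 + 6·0.1242 + 2·0.2214 + 7·0.1886 + 4·0.1728 + 9·0.1472
 = 0.1458 + 0.7452 + 0.4428 + 1.3202 + 0.6912 + 1.3248
 = 4.67

4.67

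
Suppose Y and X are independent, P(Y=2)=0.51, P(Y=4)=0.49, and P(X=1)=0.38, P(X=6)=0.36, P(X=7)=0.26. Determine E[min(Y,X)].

E[min(Y,X)] = Σ_y Σ_x min(y,x) · P(Y=y)P(X=x)
 = 1·0.1938 + 2·0.1836 + 2·0.1326 + 1·0.1862 + 4·0.1764 + 4·0.1274
 = 0.1938 + 0.3672 + 0.2652 + 0.1862 + 0.7056 + 0.5096
 = 2.2276

2.2276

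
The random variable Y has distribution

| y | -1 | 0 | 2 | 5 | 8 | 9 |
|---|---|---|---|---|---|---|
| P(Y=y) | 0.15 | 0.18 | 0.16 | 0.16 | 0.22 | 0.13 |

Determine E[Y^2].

29.4

E[Y^2] = Σ y^2·P(Y=y)
 = 1·0.15 + 0·0.18 + 4·0.16 + 25·0.16 + 64·0.22 + 81·0.13
 = 0.15 + 0 + 0.64 + 4 + 14.08 + 10.53
 = 29.4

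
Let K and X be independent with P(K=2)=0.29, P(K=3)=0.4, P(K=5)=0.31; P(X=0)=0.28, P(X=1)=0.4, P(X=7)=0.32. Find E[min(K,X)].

E[min(K,X)] = Σ_k Σ_x min(k,x) · P(K=k)P(X=x)
 = 0·0.0812 + 1·0.116 + 2·0.0928 + 0·0.112 + 1·0.16 + 3·0.128 + 0·0.0868 + 1·0.124 + 5·0.0992
 = 0 + 0.116 + 0.1856 + 0 + 0.16 + 0.384 + 0 + 0.124 + 0.496
 = 1.4656

1.4656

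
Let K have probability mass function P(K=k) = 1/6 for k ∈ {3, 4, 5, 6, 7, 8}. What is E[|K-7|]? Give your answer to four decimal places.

E[|K-7|] = Σ |k-7|·P(K=k)
 = 4·1/6 + 3·1/6 + 2·1/6 + 1·1/6 + 0·1/6 + 1·1/6
 = 2/3 + 1/2 + 1/3 + 1/6 + 0 + 1/6
 = 11/6

1.8333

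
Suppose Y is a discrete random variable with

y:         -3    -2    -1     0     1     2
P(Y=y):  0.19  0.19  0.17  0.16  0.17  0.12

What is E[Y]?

E[Y] = Σ y·P(Y=y)
 = (-3)·0.19 + (-2)·0.19 + (-1)·0.17 + 0·0.16 + 1·0.17 + 2·0.12
 = (-0.57) + (-0.38) + (-0.17) + 0 + 0.17 + 0.24
 = -0.71

-0.71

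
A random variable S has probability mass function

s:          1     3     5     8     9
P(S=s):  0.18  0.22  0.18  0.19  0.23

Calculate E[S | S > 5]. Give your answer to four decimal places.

P(S > 5) = 0.19 + 0.23 = 0.42.
E[S | S > 5] = [8·0.19 + 9·0.23] / 0.42
 = 3.59 / 0.42
 = 359/42

8.5476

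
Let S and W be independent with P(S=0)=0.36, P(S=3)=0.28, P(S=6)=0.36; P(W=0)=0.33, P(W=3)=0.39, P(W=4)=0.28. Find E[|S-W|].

E[|S-W|] = Σ_s Σ_w |s-w| · P(S=s)P(W=w)
 = 0·0.1188 + 3·0.1404 + 4·0.1008 + 3·0.0924 + 0·0.1092 + 1·0.0784 + 6·0.1188 + 3·0.1404 + 2·0.1008
 = 0 + 0.4212 + 0.4032 + 0.2772 + 0 + 0.0784 + 0.7128 + 0.4212 + 0.2016
 = 2.5156

2.5156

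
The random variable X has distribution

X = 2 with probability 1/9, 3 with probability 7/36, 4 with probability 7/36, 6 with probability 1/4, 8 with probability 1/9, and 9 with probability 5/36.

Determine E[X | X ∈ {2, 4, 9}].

5.0625

P(X ∈ {2, 4, 9}) = 1/9 + 7/36 + 5/36 = 4/9.
E[X | X ∈ {2, 4, 9}] = [2·1/9 + 4·7/36 + 9·5/36] / (4/9)
 = 9/4 / (4/9)
 = 81/16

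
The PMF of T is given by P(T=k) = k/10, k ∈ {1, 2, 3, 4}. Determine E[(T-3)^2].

E[(T-3)^2] = Σ (t-3)^2·P(T=t)
 = 4·1/10 + 1·1/5 + 0·3/10 + 1·2/5
 = 2/5 + 1/5 + 0 + 2/5
 = 1

1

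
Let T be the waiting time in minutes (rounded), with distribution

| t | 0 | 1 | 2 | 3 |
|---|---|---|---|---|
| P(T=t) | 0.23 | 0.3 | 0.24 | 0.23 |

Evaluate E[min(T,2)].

E[min(T,2)] = Σ min(t,2)·P(T=t)
 = 0·0.23 + 1·0.3 + 2·0.24 + 2·0.23
 = 0 + 0.3 + 0.48 + 0.46
 = 1.24

1.24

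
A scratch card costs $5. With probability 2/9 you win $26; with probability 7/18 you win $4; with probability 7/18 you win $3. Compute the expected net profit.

3.5

E[payout] = 26·2/9 + 4·7/18 + 3·7/18
 = 52/9 + 14/9 + 7/6
 = 17/2
Net = 17/2 - 5 = 7/2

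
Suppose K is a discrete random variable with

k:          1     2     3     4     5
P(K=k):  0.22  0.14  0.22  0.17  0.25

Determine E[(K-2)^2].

3.37

E[(K-2)^2] = Σ (k-2)^2·P(K=k)
 = 1·0.22 + 0·0.14 + 1·0.22 + 4·0.17 + 9·0.25
 = 0.22 + 0 + 0.22 + 0.68 + 2.25
 = 3.37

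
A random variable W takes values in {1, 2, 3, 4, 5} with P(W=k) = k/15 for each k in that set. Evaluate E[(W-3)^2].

2

E[(W-3)^2] = Σ (w-3)^2·P(W=w)
 = 4·1/15 + 1·2/15 + 0·1/5 + 1·4/15 + 4·1/3
 = 4/15 + 2/15 + 0 + 4/15 + 4/3
 = 2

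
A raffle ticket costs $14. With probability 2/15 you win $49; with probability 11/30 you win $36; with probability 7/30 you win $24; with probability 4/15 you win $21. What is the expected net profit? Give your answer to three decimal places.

16.933

E[payout] = 49·2/15 + 36·11/30 + 24·7/30 + 21·4/15
 = 98/15 + 66/5 + 28/5 + 28/5
 = 464/15
Net = 464/15 - 14 = 254/15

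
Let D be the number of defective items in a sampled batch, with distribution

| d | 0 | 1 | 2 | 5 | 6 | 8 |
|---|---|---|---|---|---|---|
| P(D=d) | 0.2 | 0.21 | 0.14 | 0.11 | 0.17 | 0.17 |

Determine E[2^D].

E[2^D] = Σ 2^d·P(D=d)
 = 1·0.2 + 2·0.21 + 4·0.14 + 32·0.11 + 64·0.17 + 256·0.17
 = 0.2 + 0.42 + 0.56 + 3.52 + 10.88 + 43.52
 = 59.1

59.1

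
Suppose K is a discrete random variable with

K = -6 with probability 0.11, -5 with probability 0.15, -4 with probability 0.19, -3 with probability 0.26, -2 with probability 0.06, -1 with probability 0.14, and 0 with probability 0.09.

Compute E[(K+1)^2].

E[(K+1)^2] = Σ (k+1)^2·P(K=k)
 = 25·0.11 + 16·0.15 + 9·0.19 + 4·0.26 + 1·0.06 + 0·0.14 + 1·0.09
 = 2.75 + 2.4 + 1.71 + 1.04 + 0.06 + 0 + 0.09
 = 8.05

8.05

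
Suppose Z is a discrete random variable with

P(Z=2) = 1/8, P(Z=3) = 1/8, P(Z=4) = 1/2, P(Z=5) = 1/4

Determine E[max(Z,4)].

4.25

E[max(Z,4)] = Σ max(z,4)·P(Z=z)
 = 4·1/8 + 4·1/8 + 4·1/2 + 5·1/4
 = 1/2 + 1/2 + 2 + 5/4
 = 17/4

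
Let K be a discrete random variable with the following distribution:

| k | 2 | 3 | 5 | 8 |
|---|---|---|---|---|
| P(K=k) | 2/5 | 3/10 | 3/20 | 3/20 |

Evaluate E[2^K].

E[2^K] = Σ 2^k·P(K=k)
 = 4·2/5 + 8·3/10 + 32·3/20 + 256·3/20
 = 8/5 + 12/5 + 24/5 + 192/5
 = 236/5

47.2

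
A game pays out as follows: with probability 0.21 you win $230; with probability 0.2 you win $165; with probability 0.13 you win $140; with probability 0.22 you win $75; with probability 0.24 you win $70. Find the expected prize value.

132.8

E[payout] = 230·0.21 + 165·0.2 + 140·0.13 + 75·0.22 + 70·0.24
 = 48.3 + 33 + 18.2 + 16.5 + 16.8
 = 132.8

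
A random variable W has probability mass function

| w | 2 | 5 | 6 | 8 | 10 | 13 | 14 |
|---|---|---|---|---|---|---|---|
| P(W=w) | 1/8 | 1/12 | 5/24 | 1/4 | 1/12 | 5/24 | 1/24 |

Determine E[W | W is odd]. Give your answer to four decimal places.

P(W is odd) = 1/12 + 5/24 = 7/24.
E[W | W is odd] = [5·1/12 + 13·5/24] / (7/24)
 = 25/8 / (7/24)
 = 75/7

10.7143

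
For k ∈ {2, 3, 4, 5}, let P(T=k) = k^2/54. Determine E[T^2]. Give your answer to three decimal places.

18.111

E[T^2] = Σ t^2·P(T=t)
 = 4·2/27 + 9·1/6 + 16·8/27 + 25·25/54
 = 8/27 + 3/2 + 128/27 + 625/54
 = 163/9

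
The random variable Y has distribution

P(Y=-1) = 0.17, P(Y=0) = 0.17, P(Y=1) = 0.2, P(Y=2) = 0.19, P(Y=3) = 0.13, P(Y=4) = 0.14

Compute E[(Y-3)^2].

5.38

E[(Y-3)^2] = Σ (y-3)^2·P(Y=y)
 = 16·0.17 + 9·0.17 + 4·0.2 + 1·0.19 + 0·0.13 + 1·0.14
 = 2.72 + 1.53 + 0.8 + 0.19 + 0 + 0.14
 = 5.38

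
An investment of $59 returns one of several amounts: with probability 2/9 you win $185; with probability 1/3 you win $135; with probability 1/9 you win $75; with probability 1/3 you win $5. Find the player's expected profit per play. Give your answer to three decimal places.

37.111

E[payout] = 185·2/9 + 135·1/3 + 75·1/9 + 5·1/3
 = 370/9 + 45 + 25/3 + 5/3
 = 865/9
Net = 865/9 - 59 = 334/9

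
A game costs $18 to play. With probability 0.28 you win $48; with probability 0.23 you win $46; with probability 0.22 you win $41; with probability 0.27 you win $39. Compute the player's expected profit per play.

E[payout] = 48·0.28 + 46·0.23 + 41·0.22 + 39·0.27
 = 13.44 + 10.58 + 9.02 + 10.53
 = 43.57
Net = 43.57 - 18 = 25.57

25.57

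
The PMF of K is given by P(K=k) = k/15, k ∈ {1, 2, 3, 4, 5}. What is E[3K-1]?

E[3K-1] = Σ (3k-1)·P(K=k)
 = 2·1/15 + 5·2/15 + 8·1/5 + 11·4/15 + 14·1/3
 = 2/15 + 2/3 + 8/5 + 44/15 + 14/3
 = 10

10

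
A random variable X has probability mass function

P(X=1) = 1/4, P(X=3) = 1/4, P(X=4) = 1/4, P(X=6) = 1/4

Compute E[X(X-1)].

12

E[X(X-1)] = Σ x(x-1)·P(X=x)
 = 0·1/4 + 6·1/4 + 12·1/4 + 30·1/4
 = 0 + 3/2 + 3 + 15/2
 = 12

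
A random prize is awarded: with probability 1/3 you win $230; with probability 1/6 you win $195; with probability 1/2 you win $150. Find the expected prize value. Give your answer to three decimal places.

E[payout] = 230·1/3 + 195·1/6 + 150·1/2
 = 230/3 + 65/2 + 75
 = 1105/6

184.167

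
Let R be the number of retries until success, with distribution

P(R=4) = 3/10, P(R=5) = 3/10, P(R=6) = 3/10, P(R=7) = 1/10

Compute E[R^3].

155.8

E[R^3] = Σ r^3·P(R=r)
 = 64·3/10 + 125·3/10 + 216·3/10 + 343·1/10
 = 96/5 + 75/2 + 324/5 + 343/10
 = 779/5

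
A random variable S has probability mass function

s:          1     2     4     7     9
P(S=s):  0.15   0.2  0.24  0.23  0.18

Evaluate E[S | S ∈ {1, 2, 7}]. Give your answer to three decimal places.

P(S ∈ {1, 2, 7}) = 0.15 + 0.2 + 0.23 = 0.58.
E[S | S ∈ {1, 2, 7}] = [1·0.15 + 2·0.2 + 7·0.23] / 0.58
 = 2.16 / 0.58
 = 108/29

3.724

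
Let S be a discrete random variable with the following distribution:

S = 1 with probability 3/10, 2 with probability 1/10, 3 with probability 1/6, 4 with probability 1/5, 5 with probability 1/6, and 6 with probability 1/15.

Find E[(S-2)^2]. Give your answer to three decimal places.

E[(S-2)^2] = Σ (s-2)^2·P(S=s)
 = 1·3/10 + 0·1/10 + 1·1/6 + 4·1/5 + 9·1/6 + 16·1/15
 = 3/10 + 0 + 1/6 + 4/5 + 3/2 + 16/15
 = 23/6

3.833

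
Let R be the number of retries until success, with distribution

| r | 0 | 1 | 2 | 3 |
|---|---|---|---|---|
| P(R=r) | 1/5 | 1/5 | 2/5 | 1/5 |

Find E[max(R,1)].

1.8

E[max(R,1)] = Σ max(r,1)·P(R=r)
 = 1·1/5 + 1·1/5 + 2·2/5 + 3·1/5
 = 1/5 + 1/5 + 4/5 + 3/5
 = 9/5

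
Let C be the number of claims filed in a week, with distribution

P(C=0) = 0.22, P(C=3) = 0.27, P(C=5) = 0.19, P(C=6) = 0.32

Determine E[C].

E[C] = Σ c·P(C=c)
 = 0·0.22 + 3·0.27 + 5·0.19 + 6·0.32
 = 0 + 0.81 + 0.95 + 1.92
 = 3.68

3.68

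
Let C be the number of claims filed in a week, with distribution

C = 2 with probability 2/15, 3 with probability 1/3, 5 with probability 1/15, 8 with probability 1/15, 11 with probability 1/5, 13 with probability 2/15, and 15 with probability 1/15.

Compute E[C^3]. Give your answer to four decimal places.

836.6667

E[C^3] = Σ c^3·P(C=c)
 = 8·2/15 + 27·1/3 + 125·1/15 + 512·1/15 + 1331·1/5 + 2197·2/15 + 3375·1/15
 = 16/15 + 9 + 25/3 + 512/15 + 1331/5 + 4394/15 + 225
 = 2510/3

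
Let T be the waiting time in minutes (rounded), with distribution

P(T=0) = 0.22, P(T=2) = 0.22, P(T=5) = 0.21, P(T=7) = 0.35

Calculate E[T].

E[T] = Σ t·P(T=t)
 = 0·0.22 + 2·0.22 + 5·0.21 + 7·0.35
 = 0 + 0.44 + 1.05 + 2.45
 = 3.94

3.94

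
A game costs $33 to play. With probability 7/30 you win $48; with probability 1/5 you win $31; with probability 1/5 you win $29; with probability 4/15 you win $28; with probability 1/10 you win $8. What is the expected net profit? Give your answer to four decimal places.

E[payout] = 48·7/30 + 31·1/5 + 29·1/5 + 28·4/15 + 8·1/10
 = 56/5 + 31/5 + 29/5 + 112/15 + 4/5
 = 472/15
Net = 472/15 - 33 = -23/15

-1.5333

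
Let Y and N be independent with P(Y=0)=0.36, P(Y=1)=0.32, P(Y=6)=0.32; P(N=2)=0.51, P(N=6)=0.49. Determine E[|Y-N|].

3.0256

E[|Y-N|] = Σ_y Σ_n |y-n| · P(Y=y)P(N=n)
 = 2·0.1836 + 6·0.1764 + 1·0.1632 + 5·0.1568 + 4·0.1632 + 0·0.1568
 = 0.3672 + 1.0584 + 0.1632 + 0.784 + 0.6528 + 0
 = 3.0256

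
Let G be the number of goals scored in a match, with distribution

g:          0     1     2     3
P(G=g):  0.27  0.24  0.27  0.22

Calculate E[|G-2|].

E[|G-2|] = Σ |g-2|·P(G=g)
 = 2·0.27 + 1·0.24 + 0·0.27 + 1·0.22
 = 0.54 + 0.24 + 0 + 0.22
 = 1

1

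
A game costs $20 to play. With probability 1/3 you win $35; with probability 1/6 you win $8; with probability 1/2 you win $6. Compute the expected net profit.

-4

E[payout] = 35·1/3 + 8·1/6 + 6·1/2
 = 35/3 + 4/3 + 3
 = 16
Net = 16 - 20 = -4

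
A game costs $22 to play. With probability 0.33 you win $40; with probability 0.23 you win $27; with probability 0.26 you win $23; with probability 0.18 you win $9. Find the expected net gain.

5.01

E[payout] = 40·0.33 + 27·0.23 + 23·0.26 + 9·0.18
 = 13.2 + 6.21 + 5.98 + 1.62
 = 27.01
Net = 27.01 - 22 = 5.01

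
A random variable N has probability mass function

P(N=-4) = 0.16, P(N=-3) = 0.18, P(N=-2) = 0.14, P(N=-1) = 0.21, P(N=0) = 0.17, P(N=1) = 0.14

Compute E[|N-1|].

E[|N-1|] = Σ |n-1|·P(N=n)
 = 5·0.16 + 4·0.18 + 3·0.14 + 2·0.21 + 1·0.17 + 0·0.14
 = 0.8 + 0.72 + 0.42 + 0.42 + 0.17 + 0
 = 2.53

2.53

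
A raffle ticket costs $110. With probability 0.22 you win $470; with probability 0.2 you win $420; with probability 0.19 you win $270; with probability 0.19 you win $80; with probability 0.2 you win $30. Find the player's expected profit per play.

E[payout] = 470·0.22 + 420·0.2 + 270·0.19 + 80·0.19 + 30·0.2
 = 103.4 + 84 + 51.3 + 15.2 + 6
 = 259.9
Net = 259.9 - 110 = 149.9

149.9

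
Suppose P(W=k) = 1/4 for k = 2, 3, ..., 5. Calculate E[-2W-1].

E[-2W-1] = Σ (-2w-1)·P(W=w)
 = (-5)·1/4 + (-7)·1/4 + (-9)·1/4 + (-11)·1/4
 = (-5/4) + (-7/4) + (-9/4) + (-11/4)
 = -8

-8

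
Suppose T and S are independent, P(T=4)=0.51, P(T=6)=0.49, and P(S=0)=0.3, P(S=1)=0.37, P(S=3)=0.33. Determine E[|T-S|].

E[|T-S|] = Σ_t Σ_s |t-s| · P(T=t)P(S=s)
 = 4·0.153 + 3·0.1887 + 1·0.1683 + 6·0.147 + 5·0.1813 + 3·0.1617
 = 0.612 + 0.5661 + 0.1683 + 0.882 + 0.9065 + 0.4851
 = 3.62

3.62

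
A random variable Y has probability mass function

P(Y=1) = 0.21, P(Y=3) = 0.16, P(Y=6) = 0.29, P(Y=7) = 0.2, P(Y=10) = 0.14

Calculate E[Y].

E[Y] = Σ y·P(Y=y)
 = 1·0.21 + 3·0.16 + 6·0.29 + 7·0.2 + 10·0.14
 = 0.21 + 0.48 + 1.74 + 1.4 + 1.4
 = 5.23

5.23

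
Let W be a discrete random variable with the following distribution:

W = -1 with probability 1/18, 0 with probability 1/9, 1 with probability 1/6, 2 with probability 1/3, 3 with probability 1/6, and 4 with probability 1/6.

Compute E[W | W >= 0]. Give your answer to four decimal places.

2.1176

P(W >= 0) = 1/9 + 1/6 + 1/3 + 1/6 + 1/6 = 17/18.
E[W | W >= 0] = [0·1/9 + 1·1/6 + 2·1/3 + 3·1/6 + 4·1/6] / (17/18)
 = 2 / (17/18)
 = 36/17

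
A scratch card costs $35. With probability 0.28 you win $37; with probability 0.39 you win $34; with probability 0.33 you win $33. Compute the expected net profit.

-0.49

E[payout] = 37·0.28 + 34·0.39 + 33·0.33
 = 10.36 + 13.26 + 10.89
 = 34.51
Net = 34.51 - 35 = -0.49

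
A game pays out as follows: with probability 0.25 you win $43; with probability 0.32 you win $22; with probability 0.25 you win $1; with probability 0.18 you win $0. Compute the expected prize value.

E[payout] = 43·0.25 + 22·0.32 + 1·0.25 + 0·0.18
 = 10.75 + 7.04 + 0.25 + 0
 = 18.04

18.04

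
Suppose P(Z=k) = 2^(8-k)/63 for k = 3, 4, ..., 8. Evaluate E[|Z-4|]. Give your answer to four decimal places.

E[|Z-4|] = Σ |z-4|·P(Z=z)
 = 1·32/63 + 0·16/63 + 1·8/63 + 2·4/63 + 3·2/63 + 4·1/63
 = 32/63 + 0 + 8/63 + 8/63 + 2/21 + 4/63
 = 58/63

0.9206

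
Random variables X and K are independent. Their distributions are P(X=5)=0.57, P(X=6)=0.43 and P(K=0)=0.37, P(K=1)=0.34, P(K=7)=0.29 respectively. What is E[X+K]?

E[X+K] = Σ_x Σ_k (x+k) · P(X=x)P(K=k)
 = 5·0.2109 + 6·0.1938 + 12·0.1653 + 6·0.1591 + 7·0.1462 + 13·0.1247
 = 1.0545 + 1.1628 + 1.9836 + 0.9546 + 1.0234 + 1.6211
 = 7.8

7.8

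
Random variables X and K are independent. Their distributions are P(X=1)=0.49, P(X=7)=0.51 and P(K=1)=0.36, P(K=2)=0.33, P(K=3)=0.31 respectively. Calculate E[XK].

E[XK] = Σ_x Σ_k xk · P(X=x)P(K=k)
 = 1·0.1764 + 2·0.1617 + 3·0.1519 + 7·0.1836 + 14·0.1683 + 21·0.1581
 = 0.1764 + 0.3234 + 0.4557 + 1.2852 + 2.3562 + 3.3201
 = 7.917

7.917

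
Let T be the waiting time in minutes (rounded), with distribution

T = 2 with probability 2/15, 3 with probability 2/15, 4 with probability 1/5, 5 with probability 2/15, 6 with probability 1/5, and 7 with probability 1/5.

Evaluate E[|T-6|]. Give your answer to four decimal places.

1.6667

E[|T-6|] = Σ |t-6|·P(T=t)
 = 4·2/15 + 3·2/15 + 2·1/5 + 1·2/15 + 0·1/5 + 1·1/5
 = 8/15 + 2/5 + 2/5 + 2/15 + 0 + 1/5
 = 5/3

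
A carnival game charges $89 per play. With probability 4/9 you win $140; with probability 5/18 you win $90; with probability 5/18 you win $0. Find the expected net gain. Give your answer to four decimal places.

-1.7778

E[payout] = 140·4/9 + 90·5/18 + 0·5/18
 = 560/9 + 25 + 0
 = 785/9
Net = 785/9 - 89 = -16/9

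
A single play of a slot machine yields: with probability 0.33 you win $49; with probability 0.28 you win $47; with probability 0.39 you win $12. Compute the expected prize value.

34.01

E[payout] = 49·0.33 + 47·0.28 + 12·0.39
 = 16.17 + 13.16 + 4.68
 = 34.01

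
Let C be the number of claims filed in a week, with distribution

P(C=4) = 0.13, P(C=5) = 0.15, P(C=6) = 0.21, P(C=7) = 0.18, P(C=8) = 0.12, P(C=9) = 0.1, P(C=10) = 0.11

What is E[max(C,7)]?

7.65

E[max(C,7)] = Σ max(c,7)·P(C=c)
 = 7·0.13 + 7·0.15 + 7·0.21 + 7·0.18 + 8·0.12 + 9·0.1 + 10·0.11
 = 0.91 + 1.05 + 1.47 + 1.26 + 0.96 + 0.9 + 1.1
 = 7.65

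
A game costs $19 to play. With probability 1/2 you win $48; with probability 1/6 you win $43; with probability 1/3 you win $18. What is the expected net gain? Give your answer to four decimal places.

E[payout] = 48·1/2 + 43·1/6 + 18·1/3
 = 24 + 43/6 + 6
 = 223/6
Net = 223/6 - 19 = 109/6

18.1667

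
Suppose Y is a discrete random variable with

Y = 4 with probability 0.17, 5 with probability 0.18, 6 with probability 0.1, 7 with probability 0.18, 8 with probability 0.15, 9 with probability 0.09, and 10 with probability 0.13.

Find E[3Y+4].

24.25

E[3Y+4] = Σ (3y+4)·P(Y=y)
 = 16·0.17 + 19·0.18 + 22·0.1 + 25·0.18 + 28·0.15 + 31·0.09 + 34·0.13
 = 2.72 + 3.42 + 2.2 + 4.5 + 4.2 + 2.79 + 4.42
 = 24.25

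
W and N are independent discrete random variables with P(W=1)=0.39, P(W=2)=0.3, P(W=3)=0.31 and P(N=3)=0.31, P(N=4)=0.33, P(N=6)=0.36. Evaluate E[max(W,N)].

4.41

E[max(W,N)] = Σ_w Σ_n max(w,n) · P(W=w)P(N=n)
 = 3·0.1209 + 4·0.1287 + 6·0.1404 + 3·0.093 + 4·0.099 + 6·0.108 + 3·0.0961 + 4·0.1023 + 6·0.1116
 = 0.3627 + 0.5148 + 0.8424 + 0.279 + 0.396 + 0.648 + 0.2883 + 0.4092 + 0.6696
 = 4.41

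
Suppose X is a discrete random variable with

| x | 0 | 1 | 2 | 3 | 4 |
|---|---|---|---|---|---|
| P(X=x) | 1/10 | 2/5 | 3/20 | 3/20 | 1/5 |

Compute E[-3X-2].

-7.85

E[-3X-2] = Σ (-3x-2)·P(X=x)
 = (-2)·1/10 + (-5)·2/5 + (-8)·3/20 + (-11)·3/20 + (-14)·1/5
 = (-1/5) + (-2) + (-6/5) + (-33/20) + (-14/5)
 = -157/20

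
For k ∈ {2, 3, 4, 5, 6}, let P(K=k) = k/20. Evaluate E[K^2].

E[K^2] = Σ k^2·P(K=k)
 = 4·1/10 + 9·3/20 + 16·1/5 + 25·1/4 + 36·3/10
 = 2/5 + 27/20 + 16/5 + 25/4 + 54/5
 = 22

22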